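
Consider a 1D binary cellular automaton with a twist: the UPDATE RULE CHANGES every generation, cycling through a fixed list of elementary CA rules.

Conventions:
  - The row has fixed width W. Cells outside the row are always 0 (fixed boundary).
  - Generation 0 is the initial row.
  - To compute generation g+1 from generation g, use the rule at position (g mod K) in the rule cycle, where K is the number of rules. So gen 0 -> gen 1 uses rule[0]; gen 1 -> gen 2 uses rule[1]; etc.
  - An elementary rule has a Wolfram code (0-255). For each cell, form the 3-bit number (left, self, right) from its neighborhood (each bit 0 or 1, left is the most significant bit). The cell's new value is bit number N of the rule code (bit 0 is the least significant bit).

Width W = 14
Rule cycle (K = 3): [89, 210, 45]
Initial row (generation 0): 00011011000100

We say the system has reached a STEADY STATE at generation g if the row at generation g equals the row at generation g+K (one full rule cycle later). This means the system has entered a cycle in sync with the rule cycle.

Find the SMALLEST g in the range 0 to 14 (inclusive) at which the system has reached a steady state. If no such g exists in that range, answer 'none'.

Answer: none

Derivation:
Gen 0: 00011011000100
Gen 1 (rule 89): 11011011110011
Gen 2 (rule 210): 01001001111101
Gen 3 (rule 45): 01001001000011
Gen 4 (rule 89): 00100100111011
Gen 5 (rule 210): 01011011011001
Gen 6 (rule 45): 01110110110001
Gen 7 (rule 89): 01010110111100
Gen 8 (rule 210): 10000010011110
Gen 9 (rule 45): 10111010010000
Gen 10 (rule 89): 00101001001111
Gen 11 (rule 210): 01000110110111
Gen 12 (rule 45): 01010101101100
Gen 13 (rule 89): 00000001101111
Gen 14 (rule 210): 00000010100111
Gen 15 (rule 45): 11111011100100
Gen 16 (rule 89): 10001010110011
Gen 17 (rule 210): 01010000011101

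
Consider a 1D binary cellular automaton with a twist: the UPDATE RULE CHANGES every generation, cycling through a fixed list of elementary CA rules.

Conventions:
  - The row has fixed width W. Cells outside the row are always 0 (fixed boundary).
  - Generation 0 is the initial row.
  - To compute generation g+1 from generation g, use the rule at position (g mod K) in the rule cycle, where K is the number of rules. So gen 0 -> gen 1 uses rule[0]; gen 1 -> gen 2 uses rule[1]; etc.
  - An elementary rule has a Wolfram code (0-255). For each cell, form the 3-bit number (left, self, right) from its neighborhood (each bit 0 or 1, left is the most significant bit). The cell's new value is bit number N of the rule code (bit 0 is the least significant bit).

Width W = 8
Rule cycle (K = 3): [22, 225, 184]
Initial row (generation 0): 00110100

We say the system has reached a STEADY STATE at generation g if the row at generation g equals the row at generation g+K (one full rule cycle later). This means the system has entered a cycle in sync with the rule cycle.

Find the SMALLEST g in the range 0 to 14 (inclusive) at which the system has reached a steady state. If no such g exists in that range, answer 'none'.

Answer: 9

Derivation:
Gen 0: 00110100
Gen 1 (rule 22): 01000110
Gen 2 (rule 225): 00010010
Gen 3 (rule 184): 00001001
Gen 4 (rule 22): 00011111
Gen 5 (rule 225): 11001111
Gen 6 (rule 184): 10101110
Gen 7 (rule 22): 10100001
Gen 8 (rule 225): 01001100
Gen 9 (rule 184): 00101010
Gen 10 (rule 22): 01101011
Gen 11 (rule 225): 00110101
Gen 12 (rule 184): 00101010
Gen 13 (rule 22): 01101011
Gen 14 (rule 225): 00110101
Gen 15 (rule 184): 00101010
Gen 16 (rule 22): 01101011
Gen 17 (rule 225): 00110101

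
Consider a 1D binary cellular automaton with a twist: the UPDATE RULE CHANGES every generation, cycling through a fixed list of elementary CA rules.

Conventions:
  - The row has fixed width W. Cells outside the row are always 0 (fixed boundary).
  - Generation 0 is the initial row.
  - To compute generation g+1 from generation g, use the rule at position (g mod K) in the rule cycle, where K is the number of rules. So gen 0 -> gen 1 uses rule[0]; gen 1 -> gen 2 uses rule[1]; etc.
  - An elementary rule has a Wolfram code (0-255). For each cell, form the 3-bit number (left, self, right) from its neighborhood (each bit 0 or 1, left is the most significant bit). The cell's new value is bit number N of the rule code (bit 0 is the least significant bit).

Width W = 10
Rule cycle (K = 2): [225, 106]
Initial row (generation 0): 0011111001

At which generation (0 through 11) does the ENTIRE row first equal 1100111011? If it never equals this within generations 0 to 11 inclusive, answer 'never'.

Answer: 7

Derivation:
Gen 0: 0011111001
Gen 1 (rule 225): 1001111000
Gen 2 (rule 106): 0011001000
Gen 3 (rule 225): 1001000011
Gen 4 (rule 106): 0010000111
Gen 5 (rule 225): 1000110011
Gen 6 (rule 106): 0001110111
Gen 7 (rule 225): 1100111011
Gen 8 (rule 106): 1101101111
Gen 9 (rule 225): 0110110111
Gen 10 (rule 106): 1111111101
Gen 11 (rule 225): 0111111110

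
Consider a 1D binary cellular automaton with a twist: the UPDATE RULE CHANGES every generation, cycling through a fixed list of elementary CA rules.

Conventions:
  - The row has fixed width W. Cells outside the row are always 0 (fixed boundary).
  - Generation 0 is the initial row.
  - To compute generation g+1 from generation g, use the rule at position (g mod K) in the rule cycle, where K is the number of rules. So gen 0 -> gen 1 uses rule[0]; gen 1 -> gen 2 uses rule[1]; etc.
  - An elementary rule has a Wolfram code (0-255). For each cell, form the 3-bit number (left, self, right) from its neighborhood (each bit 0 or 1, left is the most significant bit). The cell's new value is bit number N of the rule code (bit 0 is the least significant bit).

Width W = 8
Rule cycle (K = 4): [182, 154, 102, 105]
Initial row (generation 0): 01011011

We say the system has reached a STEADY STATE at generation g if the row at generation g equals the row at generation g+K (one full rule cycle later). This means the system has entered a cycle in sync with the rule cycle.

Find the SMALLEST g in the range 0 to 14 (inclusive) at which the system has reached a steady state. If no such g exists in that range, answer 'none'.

Gen 0: 01011011
Gen 1 (rule 182): 11100100
Gen 2 (rule 154): 11011010
Gen 3 (rule 102): 01101110
Gen 4 (rule 105): 01111010
Gen 5 (rule 182): 10110111
Gen 6 (rule 154): 00100110
Gen 7 (rule 102): 01101010
Gen 8 (rule 105): 01110100
Gen 9 (rule 182): 10101110
Gen 10 (rule 154): 00001101
Gen 11 (rule 102): 00010111
Gen 12 (rule 105): 11001101
Gen 13 (rule 182): 00110011
Gen 14 (rule 154): 01101110
Gen 15 (rule 102): 10110010
Gen 16 (rule 105): 01110000
Gen 17 (rule 182): 10101000
Gen 18 (rule 154): 00000100

Answer: none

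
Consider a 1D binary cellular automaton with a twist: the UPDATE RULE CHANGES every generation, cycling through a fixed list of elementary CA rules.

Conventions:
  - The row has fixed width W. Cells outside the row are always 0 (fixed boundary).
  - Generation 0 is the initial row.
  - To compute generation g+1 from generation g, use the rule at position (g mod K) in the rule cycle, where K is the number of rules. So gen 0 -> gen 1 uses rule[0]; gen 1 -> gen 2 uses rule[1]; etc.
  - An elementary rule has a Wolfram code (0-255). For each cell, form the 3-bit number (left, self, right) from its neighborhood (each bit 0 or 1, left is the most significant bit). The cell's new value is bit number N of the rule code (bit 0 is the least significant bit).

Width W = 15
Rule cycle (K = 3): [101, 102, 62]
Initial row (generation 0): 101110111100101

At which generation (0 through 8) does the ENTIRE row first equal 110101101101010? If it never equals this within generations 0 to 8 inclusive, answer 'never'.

Answer: never

Derivation:
Gen 0: 101110111100101
Gen 1 (rule 101): 110011000100111
Gen 2 (rule 102): 010101001101001
Gen 3 (rule 62): 111111111011111
Gen 4 (rule 101): 000000001100001
Gen 5 (rule 102): 000000010100011
Gen 6 (rule 62): 000000111110110
Gen 7 (rule 101): 111110000011010
Gen 8 (rule 102): 000010000101110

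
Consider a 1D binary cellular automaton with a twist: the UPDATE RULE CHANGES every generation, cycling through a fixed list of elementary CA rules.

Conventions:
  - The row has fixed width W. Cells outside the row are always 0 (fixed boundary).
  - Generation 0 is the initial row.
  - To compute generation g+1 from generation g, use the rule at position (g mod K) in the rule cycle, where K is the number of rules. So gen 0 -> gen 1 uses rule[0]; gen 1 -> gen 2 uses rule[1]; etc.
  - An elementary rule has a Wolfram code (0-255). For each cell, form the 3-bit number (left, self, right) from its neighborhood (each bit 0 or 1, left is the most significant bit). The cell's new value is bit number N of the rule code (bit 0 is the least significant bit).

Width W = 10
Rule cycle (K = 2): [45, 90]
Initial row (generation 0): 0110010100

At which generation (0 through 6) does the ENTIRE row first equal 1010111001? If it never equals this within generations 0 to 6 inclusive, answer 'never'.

Gen 0: 0110010100
Gen 1 (rule 45): 0100011101
Gen 2 (rule 90): 1010110100
Gen 3 (rule 45): 1111101101
Gen 4 (rule 90): 1000101100
Gen 5 (rule 45): 1010111001
Gen 6 (rule 90): 0000101110

Answer: 5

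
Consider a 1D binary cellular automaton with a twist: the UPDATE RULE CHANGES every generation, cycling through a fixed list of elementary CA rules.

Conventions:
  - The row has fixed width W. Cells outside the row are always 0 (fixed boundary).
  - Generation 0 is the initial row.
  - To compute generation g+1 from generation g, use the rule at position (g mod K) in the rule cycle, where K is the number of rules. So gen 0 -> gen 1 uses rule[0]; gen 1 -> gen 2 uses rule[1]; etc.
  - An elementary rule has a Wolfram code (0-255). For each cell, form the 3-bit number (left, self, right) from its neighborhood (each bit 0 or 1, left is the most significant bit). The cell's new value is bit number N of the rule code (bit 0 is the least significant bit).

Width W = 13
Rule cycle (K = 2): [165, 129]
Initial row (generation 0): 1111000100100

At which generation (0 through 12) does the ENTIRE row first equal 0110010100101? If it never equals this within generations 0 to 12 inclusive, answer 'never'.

Gen 0: 1111000100100
Gen 1 (rule 165): 0110010100101
Gen 2 (rule 129): 0000000000000
Gen 3 (rule 165): 1111111111111
Gen 4 (rule 129): 0111111111110
Gen 5 (rule 165): 0011111111100
Gen 6 (rule 129): 1001111111001
Gen 7 (rule 165): 1000111110001
Gen 8 (rule 129): 0010011100100
Gen 9 (rule 165): 1010001000101
Gen 10 (rule 129): 0000100010000
Gen 11 (rule 165): 1110101010111
Gen 12 (rule 129): 0100000000010

Answer: 1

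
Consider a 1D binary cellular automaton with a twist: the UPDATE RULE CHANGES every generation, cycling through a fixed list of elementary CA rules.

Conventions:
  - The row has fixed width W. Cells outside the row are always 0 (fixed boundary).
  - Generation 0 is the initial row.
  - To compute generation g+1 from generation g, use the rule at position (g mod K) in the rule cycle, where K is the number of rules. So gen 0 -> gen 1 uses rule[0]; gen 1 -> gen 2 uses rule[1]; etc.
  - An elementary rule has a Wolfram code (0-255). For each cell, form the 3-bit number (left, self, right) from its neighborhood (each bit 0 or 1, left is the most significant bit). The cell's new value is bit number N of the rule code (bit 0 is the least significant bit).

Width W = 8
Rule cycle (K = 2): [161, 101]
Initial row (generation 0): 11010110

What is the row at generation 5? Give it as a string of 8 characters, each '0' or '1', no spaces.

Answer: 00111010

Derivation:
Gen 0: 11010110
Gen 1 (rule 161): 00101000
Gen 2 (rule 101): 10111011
Gen 3 (rule 161): 01010100
Gen 4 (rule 101): 01111101
Gen 5 (rule 161): 00111010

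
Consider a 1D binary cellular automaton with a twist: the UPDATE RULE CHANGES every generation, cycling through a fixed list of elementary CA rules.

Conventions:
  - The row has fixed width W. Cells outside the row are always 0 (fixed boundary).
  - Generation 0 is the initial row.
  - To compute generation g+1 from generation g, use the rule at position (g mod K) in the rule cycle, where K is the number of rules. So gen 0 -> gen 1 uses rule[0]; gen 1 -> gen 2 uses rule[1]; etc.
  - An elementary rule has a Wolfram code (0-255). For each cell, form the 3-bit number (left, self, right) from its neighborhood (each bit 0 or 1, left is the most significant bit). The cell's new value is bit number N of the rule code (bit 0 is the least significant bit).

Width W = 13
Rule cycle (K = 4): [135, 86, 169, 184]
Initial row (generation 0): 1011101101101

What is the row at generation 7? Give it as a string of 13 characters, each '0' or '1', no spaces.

Answer: 1111111111010

Derivation:
Gen 0: 1011101101101
Gen 1 (rule 135): 1001000000001
Gen 2 (rule 86): 1111100000011
Gen 3 (rule 169): 1111001111010
Gen 4 (rule 184): 1110101110101
Gen 5 (rule 135): 0100100100101
Gen 6 (rule 86): 1111111111101
Gen 7 (rule 169): 1111111111010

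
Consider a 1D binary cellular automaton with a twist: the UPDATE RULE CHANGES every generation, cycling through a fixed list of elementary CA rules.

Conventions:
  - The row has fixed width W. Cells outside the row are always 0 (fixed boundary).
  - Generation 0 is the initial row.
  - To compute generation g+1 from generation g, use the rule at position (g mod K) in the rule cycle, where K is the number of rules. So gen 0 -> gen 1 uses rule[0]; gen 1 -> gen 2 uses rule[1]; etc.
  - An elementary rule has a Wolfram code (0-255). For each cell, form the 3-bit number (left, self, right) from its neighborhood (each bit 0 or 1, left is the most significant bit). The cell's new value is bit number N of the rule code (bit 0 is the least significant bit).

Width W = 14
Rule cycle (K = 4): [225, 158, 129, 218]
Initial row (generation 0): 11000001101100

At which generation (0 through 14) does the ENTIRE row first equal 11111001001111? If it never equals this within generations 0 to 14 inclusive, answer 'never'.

Gen 0: 11000001101100
Gen 1 (rule 225): 01011100110101
Gen 2 (rule 158): 11011011100101
Gen 3 (rule 129): 00000001000000
Gen 4 (rule 218): 00000010100000
Gen 5 (rule 225): 11111001001111
Gen 6 (rule 158): 11110111111110
Gen 7 (rule 129): 01100011111100
Gen 8 (rule 218): 11110111111110
Gen 9 (rule 225): 01111011111110
Gen 10 (rule 158): 11110011111101
Gen 11 (rule 129): 01100001111000
Gen 12 (rule 218): 11110011111100
Gen 13 (rule 225): 01110001111101
Gen 14 (rule 158): 11101011111001

Answer: 5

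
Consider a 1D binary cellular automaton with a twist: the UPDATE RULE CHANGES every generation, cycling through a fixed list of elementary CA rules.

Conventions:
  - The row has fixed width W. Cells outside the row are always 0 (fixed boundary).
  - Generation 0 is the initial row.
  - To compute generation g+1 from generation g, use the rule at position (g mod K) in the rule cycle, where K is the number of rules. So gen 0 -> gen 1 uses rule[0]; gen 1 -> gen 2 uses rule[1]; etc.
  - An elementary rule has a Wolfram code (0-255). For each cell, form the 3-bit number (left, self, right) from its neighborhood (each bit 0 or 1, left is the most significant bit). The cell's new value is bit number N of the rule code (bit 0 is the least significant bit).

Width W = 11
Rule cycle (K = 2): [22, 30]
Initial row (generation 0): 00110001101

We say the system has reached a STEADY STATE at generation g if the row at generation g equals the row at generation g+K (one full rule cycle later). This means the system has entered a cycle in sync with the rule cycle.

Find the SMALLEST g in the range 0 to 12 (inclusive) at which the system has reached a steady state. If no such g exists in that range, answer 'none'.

Answer: 3

Derivation:
Gen 0: 00110001101
Gen 1 (rule 22): 01001010001
Gen 2 (rule 30): 11111011011
Gen 3 (rule 22): 00000000000
Gen 4 (rule 30): 00000000000
Gen 5 (rule 22): 00000000000
Gen 6 (rule 30): 00000000000
Gen 7 (rule 22): 00000000000
Gen 8 (rule 30): 00000000000
Gen 9 (rule 22): 00000000000
Gen 10 (rule 30): 00000000000
Gen 11 (rule 22): 00000000000
Gen 12 (rule 30): 00000000000
Gen 13 (rule 22): 00000000000
Gen 14 (rule 30): 00000000000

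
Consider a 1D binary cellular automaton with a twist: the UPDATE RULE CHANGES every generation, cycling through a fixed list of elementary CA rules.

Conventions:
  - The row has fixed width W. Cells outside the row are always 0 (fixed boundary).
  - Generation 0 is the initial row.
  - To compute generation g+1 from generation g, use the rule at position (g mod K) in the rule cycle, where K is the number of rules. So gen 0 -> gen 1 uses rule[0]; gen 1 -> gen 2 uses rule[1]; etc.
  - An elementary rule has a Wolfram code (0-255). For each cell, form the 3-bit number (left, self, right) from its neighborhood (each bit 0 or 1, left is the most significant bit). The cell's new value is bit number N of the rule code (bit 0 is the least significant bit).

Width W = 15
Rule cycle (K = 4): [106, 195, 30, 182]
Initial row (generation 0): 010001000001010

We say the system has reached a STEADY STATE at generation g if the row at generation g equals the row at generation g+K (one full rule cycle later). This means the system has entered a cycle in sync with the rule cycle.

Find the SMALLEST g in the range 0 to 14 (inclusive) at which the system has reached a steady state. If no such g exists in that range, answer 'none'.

Gen 0: 010001000001010
Gen 1 (rule 106): 100010000010100
Gen 2 (rule 195): 001100111100001
Gen 3 (rule 30): 011011100010011
Gen 4 (rule 182): 100101010111100
Gen 5 (rule 106): 001010101100100
Gen 6 (rule 195): 110000000101001
Gen 7 (rule 30): 101000001101111
Gen 8 (rule 182): 111100010010110
Gen 9 (rule 106): 100100100101110
Gen 10 (rule 195): 001001001000110
Gen 11 (rule 30): 011111111101101
Gen 12 (rule 182): 101111111010011
Gen 13 (rule 106): 011000001100111
Gen 14 (rule 195): 101011110101011
Gen 15 (rule 30): 101010000101010
Gen 16 (rule 182): 111111001111111
Gen 17 (rule 106): 100001011000001
Gen 18 (rule 195): 001110001011110

Answer: none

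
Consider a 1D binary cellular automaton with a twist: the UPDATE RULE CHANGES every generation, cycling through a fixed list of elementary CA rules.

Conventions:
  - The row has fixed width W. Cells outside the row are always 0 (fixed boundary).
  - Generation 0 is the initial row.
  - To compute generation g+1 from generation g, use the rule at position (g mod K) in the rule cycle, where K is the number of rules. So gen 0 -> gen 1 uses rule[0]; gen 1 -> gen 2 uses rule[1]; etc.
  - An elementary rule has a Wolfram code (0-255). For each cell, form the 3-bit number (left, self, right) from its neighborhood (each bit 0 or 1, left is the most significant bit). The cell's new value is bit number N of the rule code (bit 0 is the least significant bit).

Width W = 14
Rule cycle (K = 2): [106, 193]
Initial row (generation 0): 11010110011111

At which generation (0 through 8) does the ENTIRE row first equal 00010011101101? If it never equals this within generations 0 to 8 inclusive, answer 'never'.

Gen 0: 11010110011111
Gen 1 (rule 106): 11101110110001
Gen 2 (rule 193): 01100110010100
Gen 3 (rule 106): 11101110101000
Gen 4 (rule 193): 01100110000011
Gen 5 (rule 106): 11101110000111
Gen 6 (rule 193): 01100110110011
Gen 7 (rule 106): 11101111110111
Gen 8 (rule 193): 01100111110011

Answer: never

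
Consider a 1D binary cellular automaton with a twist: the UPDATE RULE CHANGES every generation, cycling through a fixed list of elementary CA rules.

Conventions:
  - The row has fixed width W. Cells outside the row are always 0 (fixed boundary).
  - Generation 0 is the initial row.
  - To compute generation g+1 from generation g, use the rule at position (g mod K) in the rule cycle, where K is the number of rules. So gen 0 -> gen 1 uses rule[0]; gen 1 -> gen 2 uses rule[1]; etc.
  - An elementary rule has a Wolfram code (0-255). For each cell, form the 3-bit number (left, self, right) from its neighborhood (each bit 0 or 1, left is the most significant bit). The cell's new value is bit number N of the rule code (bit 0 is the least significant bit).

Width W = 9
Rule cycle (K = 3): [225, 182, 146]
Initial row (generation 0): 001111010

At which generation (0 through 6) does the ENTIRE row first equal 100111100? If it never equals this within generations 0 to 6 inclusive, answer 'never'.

Gen 0: 001111010
Gen 1 (rule 225): 100111100
Gen 2 (rule 182): 111011010
Gen 3 (rule 146): 010000001
Gen 4 (rule 225): 000111100
Gen 5 (rule 182): 001011010
Gen 6 (rule 146): 010000001

Answer: 1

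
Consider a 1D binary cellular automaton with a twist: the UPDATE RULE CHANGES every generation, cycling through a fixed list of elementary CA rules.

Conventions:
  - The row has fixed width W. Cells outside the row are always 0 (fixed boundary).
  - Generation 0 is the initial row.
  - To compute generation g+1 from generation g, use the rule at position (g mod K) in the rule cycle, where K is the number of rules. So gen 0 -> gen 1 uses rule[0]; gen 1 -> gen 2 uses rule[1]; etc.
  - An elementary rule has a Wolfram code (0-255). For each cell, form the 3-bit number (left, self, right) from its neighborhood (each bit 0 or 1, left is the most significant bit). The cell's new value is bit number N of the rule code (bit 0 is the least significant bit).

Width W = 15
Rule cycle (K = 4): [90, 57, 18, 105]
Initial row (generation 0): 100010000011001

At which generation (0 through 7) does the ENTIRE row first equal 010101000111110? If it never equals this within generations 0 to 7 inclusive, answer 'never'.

Answer: 1

Derivation:
Gen 0: 100010000011001
Gen 1 (rule 90): 010101000111110
Gen 2 (rule 57): 001010110100001
Gen 3 (rule 18): 010000000010010
Gen 4 (rule 105): 000111111000000
Gen 5 (rule 90): 001100001100000
Gen 6 (rule 57): 101011101011111
Gen 7 (rule 18): 000000000000000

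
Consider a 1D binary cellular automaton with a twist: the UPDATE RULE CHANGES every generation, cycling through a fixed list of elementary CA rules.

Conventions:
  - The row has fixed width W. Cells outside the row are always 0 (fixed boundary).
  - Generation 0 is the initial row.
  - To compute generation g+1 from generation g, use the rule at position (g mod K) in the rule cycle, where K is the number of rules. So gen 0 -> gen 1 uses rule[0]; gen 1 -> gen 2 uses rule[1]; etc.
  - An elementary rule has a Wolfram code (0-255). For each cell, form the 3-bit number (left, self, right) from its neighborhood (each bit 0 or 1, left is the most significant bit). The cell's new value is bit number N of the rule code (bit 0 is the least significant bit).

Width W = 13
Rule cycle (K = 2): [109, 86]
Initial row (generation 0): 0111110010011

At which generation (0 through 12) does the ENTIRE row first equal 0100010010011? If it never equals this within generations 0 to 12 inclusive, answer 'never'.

Answer: 1

Derivation:
Gen 0: 0111110010011
Gen 1 (rule 109): 0100010010011
Gen 2 (rule 86): 1110111111101
Gen 3 (rule 109): 1011100000111
Gen 4 (rule 86): 1000110001001
Gen 5 (rule 109): 1010110101001
Gen 6 (rule 86): 1010010101111
Gen 7 (rule 109): 1110011111001
Gen 8 (rule 86): 0011100001111
Gen 9 (rule 109): 1010101101001
Gen 10 (rule 86): 1010100101111
Gen 11 (rule 109): 1111100111001
Gen 12 (rule 86): 0000111001111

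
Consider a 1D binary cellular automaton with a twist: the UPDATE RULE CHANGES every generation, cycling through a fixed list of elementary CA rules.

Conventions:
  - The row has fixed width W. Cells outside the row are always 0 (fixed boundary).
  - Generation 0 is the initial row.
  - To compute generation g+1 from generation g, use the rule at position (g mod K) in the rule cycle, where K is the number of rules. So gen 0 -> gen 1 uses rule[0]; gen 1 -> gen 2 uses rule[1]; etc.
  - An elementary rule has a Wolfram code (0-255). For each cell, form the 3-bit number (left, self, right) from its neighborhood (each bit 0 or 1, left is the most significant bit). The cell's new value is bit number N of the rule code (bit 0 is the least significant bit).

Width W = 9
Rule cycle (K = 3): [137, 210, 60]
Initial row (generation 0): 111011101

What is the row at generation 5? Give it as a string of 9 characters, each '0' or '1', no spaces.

Answer: 000101000

Derivation:
Gen 0: 111011101
Gen 1 (rule 137): 110011000
Gen 2 (rule 210): 011101100
Gen 3 (rule 60): 010011010
Gen 4 (rule 137): 000010000
Gen 5 (rule 210): 000101000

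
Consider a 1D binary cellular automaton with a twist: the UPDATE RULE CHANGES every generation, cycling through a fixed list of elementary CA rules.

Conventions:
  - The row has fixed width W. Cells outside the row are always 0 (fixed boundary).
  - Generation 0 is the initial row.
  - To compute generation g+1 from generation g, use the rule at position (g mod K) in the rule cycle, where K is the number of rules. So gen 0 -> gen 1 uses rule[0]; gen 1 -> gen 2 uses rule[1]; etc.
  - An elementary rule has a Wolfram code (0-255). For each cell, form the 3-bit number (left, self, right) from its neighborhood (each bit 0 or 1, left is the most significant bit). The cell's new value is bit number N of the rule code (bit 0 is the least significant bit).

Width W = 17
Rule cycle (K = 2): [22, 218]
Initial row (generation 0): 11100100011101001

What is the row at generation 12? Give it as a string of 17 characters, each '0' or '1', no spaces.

Gen 0: 11100100011101001
Gen 1 (rule 22): 00011110100001111
Gen 2 (rule 218): 00111110010011111
Gen 3 (rule 22): 01000001111100000
Gen 4 (rule 218): 10100011111110000
Gen 5 (rule 22): 10110100000001000
Gen 6 (rule 218): 00110010000010100
Gen 7 (rule 22): 01001111000110110
Gen 8 (rule 218): 10111111101110111
Gen 9 (rule 22): 10000000000000000
Gen 10 (rule 218): 01000000000000000
Gen 11 (rule 22): 11100000000000000
Gen 12 (rule 218): 11110000000000000

Answer: 11110000000000000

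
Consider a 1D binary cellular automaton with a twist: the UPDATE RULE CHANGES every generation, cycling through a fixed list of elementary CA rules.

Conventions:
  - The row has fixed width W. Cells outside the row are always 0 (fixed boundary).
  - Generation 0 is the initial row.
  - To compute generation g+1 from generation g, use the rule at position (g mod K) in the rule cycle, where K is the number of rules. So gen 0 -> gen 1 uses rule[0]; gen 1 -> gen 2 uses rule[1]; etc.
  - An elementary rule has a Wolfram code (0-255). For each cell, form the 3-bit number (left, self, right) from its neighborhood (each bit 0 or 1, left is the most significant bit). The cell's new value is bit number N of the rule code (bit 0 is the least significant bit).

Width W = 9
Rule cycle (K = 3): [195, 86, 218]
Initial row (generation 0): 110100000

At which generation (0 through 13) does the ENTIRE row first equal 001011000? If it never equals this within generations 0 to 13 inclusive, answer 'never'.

Gen 0: 110100000
Gen 1 (rule 195): 010001111
Gen 2 (rule 86): 111010001
Gen 3 (rule 218): 111001010
Gen 4 (rule 195): 011010000
Gen 5 (rule 86): 101011000
Gen 6 (rule 218): 000011100
Gen 7 (rule 195): 111101101
Gen 8 (rule 86): 000100101
Gen 9 (rule 218): 001011000
Gen 10 (rule 195): 110001011
Gen 11 (rule 86): 011011001
Gen 12 (rule 218): 111011110
Gen 13 (rule 195): 011001110

Answer: 9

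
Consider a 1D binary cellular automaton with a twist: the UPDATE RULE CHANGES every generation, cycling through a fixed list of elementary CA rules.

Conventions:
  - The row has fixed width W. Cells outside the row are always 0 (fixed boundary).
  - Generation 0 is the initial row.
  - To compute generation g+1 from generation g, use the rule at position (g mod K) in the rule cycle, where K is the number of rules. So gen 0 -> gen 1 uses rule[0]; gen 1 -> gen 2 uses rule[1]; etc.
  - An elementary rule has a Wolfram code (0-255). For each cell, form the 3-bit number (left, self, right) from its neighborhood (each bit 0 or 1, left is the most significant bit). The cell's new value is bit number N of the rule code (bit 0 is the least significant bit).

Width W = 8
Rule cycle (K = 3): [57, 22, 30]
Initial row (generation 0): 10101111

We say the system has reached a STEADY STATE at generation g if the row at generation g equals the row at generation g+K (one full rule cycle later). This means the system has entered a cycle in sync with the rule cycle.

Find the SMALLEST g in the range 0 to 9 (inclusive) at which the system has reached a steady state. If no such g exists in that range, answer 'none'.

Answer: 8

Derivation:
Gen 0: 10101111
Gen 1 (rule 57): 01011000
Gen 2 (rule 22): 11000100
Gen 3 (rule 30): 10101110
Gen 4 (rule 57): 01011001
Gen 5 (rule 22): 11000111
Gen 6 (rule 30): 10101100
Gen 7 (rule 57): 01011011
Gen 8 (rule 22): 11000000
Gen 9 (rule 30): 10100000
Gen 10 (rule 57): 01011111
Gen 11 (rule 22): 11000000
Gen 12 (rule 30): 10100000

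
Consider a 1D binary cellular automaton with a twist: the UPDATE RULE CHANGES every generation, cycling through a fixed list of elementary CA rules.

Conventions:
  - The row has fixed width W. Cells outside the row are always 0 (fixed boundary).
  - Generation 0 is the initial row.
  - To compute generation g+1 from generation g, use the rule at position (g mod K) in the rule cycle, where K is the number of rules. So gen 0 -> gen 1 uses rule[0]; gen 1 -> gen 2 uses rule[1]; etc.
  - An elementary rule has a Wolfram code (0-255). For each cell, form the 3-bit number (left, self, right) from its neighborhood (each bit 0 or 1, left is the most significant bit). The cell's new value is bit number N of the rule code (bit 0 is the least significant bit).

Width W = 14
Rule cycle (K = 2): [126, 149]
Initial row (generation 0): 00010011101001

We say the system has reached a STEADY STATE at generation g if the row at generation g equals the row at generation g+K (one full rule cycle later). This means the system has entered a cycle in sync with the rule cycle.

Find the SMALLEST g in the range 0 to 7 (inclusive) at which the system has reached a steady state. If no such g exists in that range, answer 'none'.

Gen 0: 00010011101001
Gen 1 (rule 126): 00111110111111
Gen 2 (rule 149): 10011100011110
Gen 3 (rule 126): 11110110110011
Gen 4 (rule 149): 01100000001000
Gen 5 (rule 126): 11110000011100
Gen 6 (rule 149): 01101111001011
Gen 7 (rule 126): 11111001111111
Gen 8 (rule 149): 01110100111110
Gen 9 (rule 126): 11011111100011

Answer: none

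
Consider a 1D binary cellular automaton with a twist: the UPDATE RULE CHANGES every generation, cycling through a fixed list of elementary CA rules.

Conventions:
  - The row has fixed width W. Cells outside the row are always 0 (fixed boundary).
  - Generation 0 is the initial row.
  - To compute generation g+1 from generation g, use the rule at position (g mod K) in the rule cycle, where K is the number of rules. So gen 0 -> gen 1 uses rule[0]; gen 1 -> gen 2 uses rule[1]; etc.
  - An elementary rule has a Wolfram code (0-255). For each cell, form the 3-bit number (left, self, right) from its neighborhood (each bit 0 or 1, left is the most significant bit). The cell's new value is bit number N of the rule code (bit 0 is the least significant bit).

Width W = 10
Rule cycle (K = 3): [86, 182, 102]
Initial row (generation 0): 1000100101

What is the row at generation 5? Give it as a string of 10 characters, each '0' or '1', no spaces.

Gen 0: 1000100101
Gen 1 (rule 86): 1101111101
Gen 2 (rule 182): 0010111011
Gen 3 (rule 102): 0111001101
Gen 4 (rule 86): 1001110101
Gen 5 (rule 182): 1110101111

Answer: 1110101111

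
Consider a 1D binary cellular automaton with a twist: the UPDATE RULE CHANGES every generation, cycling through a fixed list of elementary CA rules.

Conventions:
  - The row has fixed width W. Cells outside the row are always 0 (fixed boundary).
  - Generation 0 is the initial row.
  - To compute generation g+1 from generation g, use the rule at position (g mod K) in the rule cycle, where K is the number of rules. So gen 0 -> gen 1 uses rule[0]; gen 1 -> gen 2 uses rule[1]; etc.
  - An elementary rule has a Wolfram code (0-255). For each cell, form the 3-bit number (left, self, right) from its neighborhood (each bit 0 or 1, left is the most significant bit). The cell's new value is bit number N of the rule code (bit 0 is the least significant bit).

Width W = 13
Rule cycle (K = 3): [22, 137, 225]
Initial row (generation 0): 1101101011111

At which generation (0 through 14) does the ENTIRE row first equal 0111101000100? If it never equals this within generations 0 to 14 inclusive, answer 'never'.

Gen 0: 1101101011111
Gen 1 (rule 22): 0000001000000
Gen 2 (rule 137): 1111100011111
Gen 3 (rule 225): 0111101001111
Gen 4 (rule 22): 1000001110000
Gen 5 (rule 137): 0011101100111
Gen 6 (rule 225): 1001110100011
Gen 7 (rule 22): 1110000110100
Gen 8 (rule 137): 1100110100001
Gen 9 (rule 225): 0100011001100
Gen 10 (rule 22): 1110100110010
Gen 11 (rule 137): 1100000100000
Gen 12 (rule 225): 0101110001111
Gen 13 (rule 22): 1100001010000
Gen 14 (rule 137): 1001100000111

Answer: never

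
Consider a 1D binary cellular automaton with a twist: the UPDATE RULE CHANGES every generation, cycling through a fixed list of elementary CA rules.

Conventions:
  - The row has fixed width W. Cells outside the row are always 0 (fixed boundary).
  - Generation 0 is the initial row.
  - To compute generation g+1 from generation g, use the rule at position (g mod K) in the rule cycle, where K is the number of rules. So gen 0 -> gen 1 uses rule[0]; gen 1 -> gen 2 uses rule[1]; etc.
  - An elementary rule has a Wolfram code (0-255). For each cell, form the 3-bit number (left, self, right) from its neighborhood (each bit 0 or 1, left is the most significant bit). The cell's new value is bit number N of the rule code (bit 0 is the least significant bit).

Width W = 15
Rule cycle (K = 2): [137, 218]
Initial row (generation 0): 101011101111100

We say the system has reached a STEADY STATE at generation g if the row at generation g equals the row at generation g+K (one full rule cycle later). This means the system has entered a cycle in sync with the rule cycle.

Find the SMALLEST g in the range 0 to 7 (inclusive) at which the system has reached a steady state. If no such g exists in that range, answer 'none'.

Gen 0: 101011101111100
Gen 1 (rule 137): 000011001111001
Gen 2 (rule 218): 000111111111110
Gen 3 (rule 137): 110111111111100
Gen 4 (rule 218): 110111111111110
Gen 5 (rule 137): 100111111111100
Gen 6 (rule 218): 011111111111110
Gen 7 (rule 137): 011111111111100
Gen 8 (rule 218): 111111111111110
Gen 9 (rule 137): 111111111111100

Answer: none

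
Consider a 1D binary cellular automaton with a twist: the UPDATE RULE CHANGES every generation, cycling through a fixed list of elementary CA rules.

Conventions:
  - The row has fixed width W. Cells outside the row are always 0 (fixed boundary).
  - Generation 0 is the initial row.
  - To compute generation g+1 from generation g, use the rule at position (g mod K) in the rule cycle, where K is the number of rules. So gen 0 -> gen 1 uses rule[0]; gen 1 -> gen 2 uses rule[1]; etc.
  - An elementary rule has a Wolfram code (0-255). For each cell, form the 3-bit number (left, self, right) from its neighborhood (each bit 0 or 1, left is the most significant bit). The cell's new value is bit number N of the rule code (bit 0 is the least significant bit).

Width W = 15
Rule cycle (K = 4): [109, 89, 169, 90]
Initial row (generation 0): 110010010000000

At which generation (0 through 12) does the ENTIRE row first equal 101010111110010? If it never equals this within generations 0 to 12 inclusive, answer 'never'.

Answer: 5

Derivation:
Gen 0: 110010010000000
Gen 1 (rule 109): 110010010111111
Gen 2 (rule 89): 111001000100001
Gen 3 (rule 169): 110000010001100
Gen 4 (rule 90): 111000101011110
Gen 5 (rule 109): 101010111110010
Gen 6 (rule 89): 000000100011001
Gen 7 (rule 169): 111110001010000
Gen 8 (rule 90): 100011010001000
Gen 9 (rule 109): 101011110101011
Gen 10 (rule 89): 000010010000011
Gen 11 (rule 169): 111000000111010
Gen 12 (rule 90): 101100001101001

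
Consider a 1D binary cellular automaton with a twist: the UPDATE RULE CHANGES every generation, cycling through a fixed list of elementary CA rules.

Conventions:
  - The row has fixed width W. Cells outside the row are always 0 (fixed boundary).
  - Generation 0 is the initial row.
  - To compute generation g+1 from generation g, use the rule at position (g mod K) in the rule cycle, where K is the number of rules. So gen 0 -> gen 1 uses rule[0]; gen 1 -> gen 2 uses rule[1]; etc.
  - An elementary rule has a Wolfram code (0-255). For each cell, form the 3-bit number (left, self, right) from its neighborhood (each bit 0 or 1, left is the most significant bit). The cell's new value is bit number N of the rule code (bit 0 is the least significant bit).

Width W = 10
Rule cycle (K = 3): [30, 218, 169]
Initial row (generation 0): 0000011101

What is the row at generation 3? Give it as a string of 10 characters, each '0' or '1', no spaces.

Answer: 1101110100

Derivation:
Gen 0: 0000011101
Gen 1 (rule 30): 0000110001
Gen 2 (rule 218): 0001111010
Gen 3 (rule 169): 1101110100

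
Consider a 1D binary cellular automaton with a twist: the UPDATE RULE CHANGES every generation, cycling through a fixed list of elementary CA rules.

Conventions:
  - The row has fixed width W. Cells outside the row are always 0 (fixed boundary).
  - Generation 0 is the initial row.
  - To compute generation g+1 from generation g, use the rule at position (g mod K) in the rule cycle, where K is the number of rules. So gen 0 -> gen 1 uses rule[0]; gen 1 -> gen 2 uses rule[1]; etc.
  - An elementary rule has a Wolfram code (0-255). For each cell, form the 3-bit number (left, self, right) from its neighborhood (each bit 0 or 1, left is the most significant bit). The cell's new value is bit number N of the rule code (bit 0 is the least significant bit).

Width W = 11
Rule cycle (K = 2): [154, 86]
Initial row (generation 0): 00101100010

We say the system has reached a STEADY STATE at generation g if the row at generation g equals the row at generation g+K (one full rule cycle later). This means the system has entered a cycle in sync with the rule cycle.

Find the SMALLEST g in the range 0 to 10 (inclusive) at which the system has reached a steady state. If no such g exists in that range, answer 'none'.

Gen 0: 00101100010
Gen 1 (rule 154): 01001010101
Gen 2 (rule 86): 11111010101
Gen 3 (rule 154): 11110000000
Gen 4 (rule 86): 00011000000
Gen 5 (rule 154): 00110100000
Gen 6 (rule 86): 01010110000
Gen 7 (rule 154): 10000101000
Gen 8 (rule 86): 11001101100
Gen 9 (rule 154): 10111001010
Gen 10 (rule 86): 10001111011
Gen 11 (rule 154): 01011110010
Gen 12 (rule 86): 11000011111

Answer: none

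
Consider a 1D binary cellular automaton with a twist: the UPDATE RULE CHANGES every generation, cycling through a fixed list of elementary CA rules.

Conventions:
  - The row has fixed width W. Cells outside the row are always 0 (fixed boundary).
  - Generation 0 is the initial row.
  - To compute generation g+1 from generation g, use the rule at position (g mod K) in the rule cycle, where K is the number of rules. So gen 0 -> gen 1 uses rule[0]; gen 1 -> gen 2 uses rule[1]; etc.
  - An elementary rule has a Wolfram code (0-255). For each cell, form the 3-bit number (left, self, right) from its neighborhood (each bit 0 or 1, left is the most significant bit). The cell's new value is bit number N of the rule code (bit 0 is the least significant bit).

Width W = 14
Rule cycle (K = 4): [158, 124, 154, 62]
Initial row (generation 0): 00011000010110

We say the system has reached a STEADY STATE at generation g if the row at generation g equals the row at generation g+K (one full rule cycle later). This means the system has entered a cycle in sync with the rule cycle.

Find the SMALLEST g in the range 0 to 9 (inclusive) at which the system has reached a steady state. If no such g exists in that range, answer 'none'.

Gen 0: 00011000010110
Gen 1 (rule 158): 00110100110101
Gen 2 (rule 124): 00111110111111
Gen 3 (rule 154): 01111100111110
Gen 4 (rule 62): 11000011100001
Gen 5 (rule 158): 10100111010011
Gen 6 (rule 124): 11110101111011
Gen 7 (rule 154): 11100001110010
Gen 8 (rule 62): 10010011001111
Gen 9 (rule 158): 11111110111110
Gen 10 (rule 124): 10000011100011
Gen 11 (rule 154): 01000111010110
Gen 12 (rule 62): 11101100111101
Gen 13 (rule 158): 11001011111001

Answer: none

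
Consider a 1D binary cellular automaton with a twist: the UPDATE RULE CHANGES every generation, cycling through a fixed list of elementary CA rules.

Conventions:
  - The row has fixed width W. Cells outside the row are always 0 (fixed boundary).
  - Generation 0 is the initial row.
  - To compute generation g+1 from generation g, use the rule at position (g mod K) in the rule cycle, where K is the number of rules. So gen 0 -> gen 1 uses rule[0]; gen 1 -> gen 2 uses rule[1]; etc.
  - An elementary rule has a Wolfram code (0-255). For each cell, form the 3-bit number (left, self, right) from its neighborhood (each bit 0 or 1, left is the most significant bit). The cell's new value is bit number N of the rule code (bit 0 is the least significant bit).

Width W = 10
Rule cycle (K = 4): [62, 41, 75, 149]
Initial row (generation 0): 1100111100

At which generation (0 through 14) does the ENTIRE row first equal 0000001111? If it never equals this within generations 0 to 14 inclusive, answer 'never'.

Gen 0: 1100111100
Gen 1 (rule 62): 1011100010
Gen 2 (rule 41): 0110001000
Gen 3 (rule 75): 1110110011
Gen 4 (rule 149): 0100001000
Gen 5 (rule 62): 1110011100
Gen 6 (rule 41): 1000010001
Gen 7 (rule 75): 0011100110
Gen 8 (rule 149): 1001010001
Gen 9 (rule 62): 1111111011
Gen 10 (rule 41): 1000000110
Gen 11 (rule 75): 0011111110
Gen 12 (rule 149): 1001111101
Gen 13 (rule 62): 1111000011
Gen 14 (rule 41): 1000011010

Answer: never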